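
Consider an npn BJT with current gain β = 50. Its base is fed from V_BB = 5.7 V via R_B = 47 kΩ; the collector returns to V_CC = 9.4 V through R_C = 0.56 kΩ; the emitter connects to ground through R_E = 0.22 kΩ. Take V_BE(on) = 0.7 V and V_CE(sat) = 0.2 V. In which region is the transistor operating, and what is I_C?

active; I_C ≈ 4.3 mA

Assume active. Base-emitter loop: I_B = (V_BB − V_BE)/(R_B + (β+1)R_E) = (5.7 − 0.7)/(47 + 51×0.22) = 0.0859 mA.
I_C = β·I_B = 50×0.0859 = 4.29 mA.
V_CE = V_CC − I_C·R_C − I_E·R_E = 9.4 − 4.29×0.56 − 4.38×0.22 = 6.03 V > V_CE(sat), so the active-region assumption holds.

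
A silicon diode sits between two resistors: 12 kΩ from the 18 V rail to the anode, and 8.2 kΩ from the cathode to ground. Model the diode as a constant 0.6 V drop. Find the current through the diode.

I ≈ 0.86 mA

The two resistors are in series with the diode, so KVL gives 18 = I·12 + 0.6 + I·8.2.
I = (18 − 0.6) / (12 + 8.2) kΩ = 17.4 / 20.2 = 0.861 mA.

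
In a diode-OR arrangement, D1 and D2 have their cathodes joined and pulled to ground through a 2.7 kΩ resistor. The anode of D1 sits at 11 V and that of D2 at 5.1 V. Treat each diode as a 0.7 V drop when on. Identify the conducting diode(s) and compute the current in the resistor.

Only D1 conducts; I_R ≈ 3.8 mA

Assume both conduct. Then node N would need to be at both 11−0.7 = 10.3 V and 5.1−0.7 = 4.4 V, which is impossible.
Assume only D1 conducts: V_N = 11 − 0.7 = 10.3 V, so I_R = 10.3/2.7 = 3.81 mA.
Check D2: its anode-to-cathode voltage is 5.1 − 10.3 = -5.2 V < 0.7 V, so it is off. The assumption is consistent.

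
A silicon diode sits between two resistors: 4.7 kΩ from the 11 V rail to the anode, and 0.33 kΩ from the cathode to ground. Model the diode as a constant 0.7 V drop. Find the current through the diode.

I ≈ 2 mA

The two resistors are in series with the diode, so KVL gives 11 = I·4.7 + 0.7 + I·0.33.
I = (11 − 0.7) / (4.7 + 0.33) kΩ = 10.3 / 5.03 = 2.05 mA.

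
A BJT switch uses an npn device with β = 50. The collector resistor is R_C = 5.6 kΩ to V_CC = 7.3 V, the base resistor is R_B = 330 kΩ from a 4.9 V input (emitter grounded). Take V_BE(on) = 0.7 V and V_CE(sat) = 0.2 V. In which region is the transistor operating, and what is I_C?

Assume active. Base-emitter loop: I_B = (V_BB − V_BE)/R_B = (4.9 − 0.7)/330 = 0.0127 mA.
I_C = β·I_B = 50×0.0127 = 0.636 mA.
V_CE = V_CC − I_C·R_C = 7.3 − 0.636×5.6 = 3.74 V > V_CE(sat), so the active-region assumption holds.

active; I_C ≈ 0.64 mA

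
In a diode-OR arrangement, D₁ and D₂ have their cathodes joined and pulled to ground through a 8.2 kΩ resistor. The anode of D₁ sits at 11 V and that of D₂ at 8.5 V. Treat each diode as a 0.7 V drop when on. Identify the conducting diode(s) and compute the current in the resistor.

Assume both conduct. Then node N would need to be at both 11−0.7 = 10.3 V and 8.5−0.7 = 7.8 V, which is impossible.
Assume only D₁ conducts: V_N = 11 − 0.7 = 10.3 V, so I_R = 10.3/8.2 = 1.26 mA.
Check D₂: its anode-to-cathode voltage is 8.5 − 10.3 = -1.8 V < 0.7 V, so it is off. The assumption is consistent.

Only D₁ conducts; I_R ≈ 1.3 mA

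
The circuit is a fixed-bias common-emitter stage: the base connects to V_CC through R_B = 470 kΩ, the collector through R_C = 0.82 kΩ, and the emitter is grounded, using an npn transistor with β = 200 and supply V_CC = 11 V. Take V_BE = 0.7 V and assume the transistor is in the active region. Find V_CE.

V_CE ≈ 7.4 V

Base loop: V_CC = I_B·R_B + V_BE, so I_B = (11 − 0.7)/470 kΩ = 0.0219 mA.
In the active region I_C = β·I_B = 200 × 0.0219 = 4.38 mA.
Collector loop: V_CE = V_CC − I_C·R_C = 11 − 4.38×0.82 = 7.41 V.
Since V_CE = 7.41 V > V_CE(sat) ≈ 0.2 V, the transistor is in the active region as assumed.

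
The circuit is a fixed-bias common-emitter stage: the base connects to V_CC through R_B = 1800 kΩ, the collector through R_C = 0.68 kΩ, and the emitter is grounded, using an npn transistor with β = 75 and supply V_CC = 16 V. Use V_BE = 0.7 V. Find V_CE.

Base loop: V_CC = I_B·R_B + V_BE, so I_B = (16 − 0.7)/1800 kΩ = 0.0085 mA.
In the active region I_C = β·I_B = 75 × 0.0085 = 0.638 mA.
Collector loop: V_CE = V_CC − I_C·R_C = 16 − 0.638×0.68 = 15.6 V.
Since V_CE = 15.6 V > V_CE(sat) ≈ 0.2 V, the transistor is in the active region as assumed.

V_CE ≈ 16 V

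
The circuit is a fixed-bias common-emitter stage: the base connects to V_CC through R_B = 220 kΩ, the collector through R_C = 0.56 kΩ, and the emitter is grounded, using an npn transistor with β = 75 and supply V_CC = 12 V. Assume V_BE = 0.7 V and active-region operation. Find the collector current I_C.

Base loop: V_CC = I_B·R_B + V_BE, so I_B = (12 − 0.7)/220 kΩ = 0.0514 mA.
In the active region I_C = β·I_B = 75 × 0.0514 = 3.85 mA.
Collector loop: V_CE = V_CC − I_C·R_C = 12 − 3.85×0.56 = 9.84 V.
Since V_CE = 9.84 V > V_CE(sat) ≈ 0.2 V, the transistor is in the active region as assumed.

I_C ≈ 3.9 mA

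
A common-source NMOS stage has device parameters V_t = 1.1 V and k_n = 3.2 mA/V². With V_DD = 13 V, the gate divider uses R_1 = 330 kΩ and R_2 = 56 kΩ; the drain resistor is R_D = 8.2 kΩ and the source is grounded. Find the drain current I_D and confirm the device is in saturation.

V_G = V_DD·R_2/(R_1+R_2) = 13×56/386 = 1.89 V. With the source grounded, V_GS = V_G = 1.89 V.
Assume saturation: I_D = (k_n/2)(V_GS − V_t)² = (3.2/2)×(1.89 − 1.1)² = 1.6×0.786² = 0.988 mA.
V_DS = V_DD − I_D·R_D = 13 − 0.988×8.2 = 4.89 V.
Saturation requires V_DS ≥ V_GS − V_t = 0.786 V; 4.89 ≥ 0.786 ✓.

I_D ≈ 0.99 mA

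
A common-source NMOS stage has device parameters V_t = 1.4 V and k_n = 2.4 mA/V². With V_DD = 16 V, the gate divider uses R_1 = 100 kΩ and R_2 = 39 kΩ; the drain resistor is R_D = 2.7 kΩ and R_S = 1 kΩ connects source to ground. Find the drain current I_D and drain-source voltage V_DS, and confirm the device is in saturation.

I_D ≈ 1.8 mA, V_DS ≈ 9.2 V

V_G = V_DD·R_2/(R_1+R_2) = 16×39/139 = 4.49 V.
Assume saturation: I_D = (k_n/2)(V_GS − V_t)² with V_GS = V_G − I_D·R_S = 4.49 − 1·I_D.
Substituting gives 1.2·I_D² − 8.41·I_D + 11.5 = 0, with roots I_D = 1.85 or 5.16 mA.
The root I_D = 5.16 mA gives V_GS = -0.674 V ≤ V_t, so take I_D = 1.85 mA.
Then V_GS = 2.64 V and V_DS = V_DD − I_D(R_D+R_S) = 16 − 1.85×3.7 = 9.16 V.
Saturation requires V_DS ≥ V_GS − V_t = 1.24 V; 9.16 ≥ 1.24 ✓.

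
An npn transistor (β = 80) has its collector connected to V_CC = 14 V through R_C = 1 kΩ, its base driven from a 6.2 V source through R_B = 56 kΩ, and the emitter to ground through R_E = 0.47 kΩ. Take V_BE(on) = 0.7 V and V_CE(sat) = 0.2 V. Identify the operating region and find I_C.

Assume active. Base-emitter loop: I_B = (V_BB − V_BE)/(R_B + (β+1)R_E) = (6.2 − 0.7)/(56 + 81×0.47) = 0.0585 mA.
I_C = β·I_B = 80×0.0585 = 4.68 mA.
V_CE = V_CC − I_C·R_C − I_E·R_E = 14 − 4.68×1 − 4.74×0.47 = 7.1 V > V_CE(sat), so the active-region assumption holds.

active; I_C ≈ 4.7 mA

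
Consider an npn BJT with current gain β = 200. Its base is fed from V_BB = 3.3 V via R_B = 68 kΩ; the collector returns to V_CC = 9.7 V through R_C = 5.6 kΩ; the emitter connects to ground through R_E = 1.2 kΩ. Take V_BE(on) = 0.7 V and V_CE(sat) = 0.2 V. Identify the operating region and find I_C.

Assume active: I_B = (3.3 − 0.7)/(68 + 201×1.2) = 0.00841 mA, I_C = β·I_B = 1.68 mA.
Then V_CE = 9.7 − 1.68×5.6 − 1.69×1.2 = -1.75 V < 0.2 V — the active assumption fails.
Re-solve with V_CE = 0.2 V. KCL at the emitter: V_E/R_E = (V_BB−0.7−V_E)/R_B + (V_CC−0.2−V_E)/R_C, giving V_E = 1.69 V.
I_C = (V_CC − 0.2 − V_E)/R_C = (9.5 − 1.69)/5.6 = 1.39 mA.
Check: I_B = (2.6 − 1.69)/68 = 0.0134 mA, and β·I_B = 2.68 mA > I_C, confirming saturation.

saturation; I_C ≈ 1.4 mA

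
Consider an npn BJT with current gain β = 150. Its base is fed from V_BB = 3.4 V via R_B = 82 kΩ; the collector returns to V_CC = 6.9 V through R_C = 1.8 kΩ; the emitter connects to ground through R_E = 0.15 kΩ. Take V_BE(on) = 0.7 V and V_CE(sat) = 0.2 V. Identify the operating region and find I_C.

saturation; I_C ≈ 3.4 mA

Assume active: I_B = (3.4 − 0.7)/(82 + 151×0.15) = 0.0258 mA, I_C = β·I_B = 3.87 mA.
Then V_CE = 6.9 − 3.87×1.8 − 3.9×0.15 = -0.65 V < 0.2 V — the active assumption fails.
Re-solve with V_CE = 0.2 V. KCL at the emitter: V_E/R_E = (V_BB−0.7−V_E)/R_B + (V_CC−0.2−V_E)/R_C, giving V_E = 0.519 V.
I_C = (V_CC − 0.2 − V_E)/R_C = (6.7 − 0.519)/1.8 = 3.43 mA.
Check: I_B = (2.7 − 0.519)/82 = 0.0266 mA, and β·I_B = 3.99 mA > I_C, confirming saturation.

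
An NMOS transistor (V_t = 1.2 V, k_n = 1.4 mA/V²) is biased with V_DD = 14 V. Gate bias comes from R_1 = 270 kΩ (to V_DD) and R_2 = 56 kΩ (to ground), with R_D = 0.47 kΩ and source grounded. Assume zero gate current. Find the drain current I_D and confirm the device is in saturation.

V_G = V_DD·R_2/(R_1+R_2) = 14×56/326 = 2.4 V. With the source grounded, V_GS = V_G = 2.4 V.
Assume saturation: I_D = (k_n/2)(V_GS − V_t)² = (1.4/2)×(2.4 − 1.2)² = 0.7×1.2² = 1.02 mA.
V_DS = V_DD − I_D·R_D = 14 − 1.02×0.47 = 13.5 V.
Saturation requires V_DS ≥ V_GS − V_t = 1.2 V; 13.5 ≥ 1.2 ✓.

I_D ≈ 1 mA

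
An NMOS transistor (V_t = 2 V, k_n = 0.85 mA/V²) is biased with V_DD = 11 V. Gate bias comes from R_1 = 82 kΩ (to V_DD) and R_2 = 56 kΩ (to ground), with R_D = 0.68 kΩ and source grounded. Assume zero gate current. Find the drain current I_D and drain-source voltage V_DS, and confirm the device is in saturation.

V_G = V_DD·R_2/(R_1+R_2) = 11×56/138 = 4.46 V. With the source grounded, V_GS = V_G = 4.46 V.
Assume saturation: I_D = (k_n/2)(V_GS − V_t)² = (0.85/2)×(4.46 − 2)² = 0.425×2.46² = 2.58 mA.
V_DS = V_DD − I_D·R_D = 11 − 2.58×0.68 = 9.25 V.
Saturation requires V_DS ≥ V_GS − V_t = 2.46 V; 9.25 ≥ 2.46 ✓.

I_D ≈ 2.6 mA, V_DS ≈ 9.2 V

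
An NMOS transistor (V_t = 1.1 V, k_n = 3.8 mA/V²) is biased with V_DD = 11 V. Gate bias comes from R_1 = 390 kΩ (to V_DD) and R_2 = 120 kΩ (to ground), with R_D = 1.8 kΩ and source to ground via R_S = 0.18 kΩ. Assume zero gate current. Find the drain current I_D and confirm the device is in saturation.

V_G = V_DD·R_2/(R_1+R_2) = 11×120/510 = 2.59 V.
Assume saturation: I_D = (k_n/2)(V_GS − V_t)² with V_GS = V_G − I_D·R_S = 2.59 − 0.18·I_D.
Substituting gives 0.0616·I_D² − 2.02·I_D + 4.21 = 0, with roots I_D = 2.24 or 30.5 mA.
The root I_D = 30.5 mA gives V_GS = -2.91 V ≤ V_t, so take I_D = 2.24 mA.
Then V_GS = 2.19 V and V_DS = V_DD − I_D(R_D+R_S) = 11 − 2.24×1.98 = 6.57 V.
Saturation requires V_DS ≥ V_GS − V_t = 1.09 V; 6.57 ≥ 1.09 ✓.

I_D ≈ 2.2 mA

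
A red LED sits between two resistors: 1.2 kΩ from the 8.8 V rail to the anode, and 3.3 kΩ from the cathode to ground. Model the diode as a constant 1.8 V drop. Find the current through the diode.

I ≈ 1.6 mA

The two resistors are in series with the diode, so KVL gives 8.8 = I·1.2 + 1.8 + I·3.3.
I = (8.8 − 1.8) / (1.2 + 3.3) kΩ = 7 / 4.5 = 1.56 mA.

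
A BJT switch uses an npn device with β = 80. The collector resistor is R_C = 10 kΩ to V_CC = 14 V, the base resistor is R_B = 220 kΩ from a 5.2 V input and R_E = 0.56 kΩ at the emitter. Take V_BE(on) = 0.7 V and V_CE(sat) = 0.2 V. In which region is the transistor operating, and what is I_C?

saturation; I_C ≈ 1.3 mA

Assume active: I_B = (5.2 − 0.7)/(220 + 81×0.56) = 0.017 mA, I_C = β·I_B = 1.36 mA.
Then V_CE = 14 − 1.36×10 − 1.37×0.56 = -0.336 V < 0.2 V — the active assumption fails.
Re-solve with V_CE = 0.2 V. KCL at the emitter: V_E/R_E = (V_BB−0.7−V_E)/R_B + (V_CC−0.2−V_E)/R_C, giving V_E = 0.741 V.
I_C = (V_CC − 0.2 − V_E)/R_C = (13.8 − 0.741)/10 = 1.31 mA.
Check: I_B = (4.5 − 0.741)/220 = 0.0171 mA, and β·I_B = 1.37 mA > I_C, confirming saturation.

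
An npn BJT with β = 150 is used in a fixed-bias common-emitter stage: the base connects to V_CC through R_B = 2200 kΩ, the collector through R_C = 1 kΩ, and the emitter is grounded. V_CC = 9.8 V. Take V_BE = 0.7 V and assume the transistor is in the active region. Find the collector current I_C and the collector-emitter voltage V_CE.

Base loop: V_CC = I_B·R_B + V_BE, so I_B = (9.8 − 0.7)/2200 kΩ = 0.00414 mA.
In the active region I_C = β·I_B = 150 × 0.00414 = 0.62 mA.
Collector loop: V_CE = V_CC − I_C·R_C = 9.8 − 0.62×1 = 9.18 V.
Since V_CE = 9.18 V > V_CE(sat) ≈ 0.2 V, the transistor is in the active region as assumed.

I_C ≈ 0.62 mA, V_CE ≈ 9.2 V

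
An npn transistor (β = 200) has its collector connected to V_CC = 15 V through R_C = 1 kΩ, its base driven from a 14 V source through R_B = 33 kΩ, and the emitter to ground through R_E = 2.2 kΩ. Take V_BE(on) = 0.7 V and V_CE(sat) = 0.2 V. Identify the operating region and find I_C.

Assume active: I_B = (14 − 0.7)/(33 + 201×2.2) = 0.028 mA, I_C = β·I_B = 5.6 mA.
Then V_CE = 15 − 5.6×1 − 5.63×2.2 = -2.97 V < 0.2 V — the active assumption fails.
Re-solve with V_CE = 0.2 V. KCL at the emitter: V_E/R_E = (V_BB−0.7−V_E)/R_B + (V_CC−0.2−V_E)/R_C, giving V_E = 10.2 V.
I_C = (V_CC − 0.2 − V_E)/R_C = (14.8 − 10.2)/1 = 4.56 mA.
Check: I_B = (13.3 − 10.2)/33 = 0.0928 mA, and β·I_B = 18.6 mA > I_C, confirming saturation.

saturation; I_C ≈ 4.6 mA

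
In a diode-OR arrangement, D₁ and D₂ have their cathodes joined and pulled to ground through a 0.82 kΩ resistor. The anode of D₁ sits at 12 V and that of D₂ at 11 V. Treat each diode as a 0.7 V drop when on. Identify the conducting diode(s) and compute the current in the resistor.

Assume both conduct. Then node N would need to be at both 12−0.7 = 11.3 V and 11−0.7 = 10.3 V, which is impossible.
Assume only D₁ conducts: V_N = 12 − 0.7 = 11.3 V, so I_R = 11.3/0.82 = 13.8 mA.
Check D₂: its anode-to-cathode voltage is 11 − 11.3 = -0.3 V < 0.7 V, so it is off. The assumption is consistent.

Only D₁ conducts; I_R ≈ 14 mA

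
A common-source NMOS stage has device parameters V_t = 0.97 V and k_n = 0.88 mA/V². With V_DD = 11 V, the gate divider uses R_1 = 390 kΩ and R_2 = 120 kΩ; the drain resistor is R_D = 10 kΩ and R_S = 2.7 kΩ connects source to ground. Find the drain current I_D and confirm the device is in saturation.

I_D ≈ 0.3 mA

V_G = V_DD·R_2/(R_1+R_2) = 11×120/510 = 2.59 V.
Assume saturation: I_D = (k_n/2)(V_GS − V_t)² with V_GS = V_G − I_D·R_S = 2.59 − 2.7·I_D.
Substituting gives 3.21·I_D² − 4.84·I_D + 1.15 = 0, with roots I_D = 0.296 or 1.21 mA.
The root I_D = 1.21 mA gives V_GS = -0.692 V ≤ V_t, so take I_D = 0.296 mA.
Then V_GS = 1.79 V and V_DS = V_DD − I_D(R_D+R_S) = 11 − 0.296×12.7 = 7.24 V.
Saturation requires V_DS ≥ V_GS − V_t = 0.82 V; 7.24 ≥ 0.82 ✓.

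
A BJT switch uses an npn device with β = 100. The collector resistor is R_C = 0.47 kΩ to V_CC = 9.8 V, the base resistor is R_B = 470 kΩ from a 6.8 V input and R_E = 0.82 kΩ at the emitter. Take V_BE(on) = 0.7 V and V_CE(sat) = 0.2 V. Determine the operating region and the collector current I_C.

Assume active. Base-emitter loop: I_B = (V_BB − V_BE)/(R_B + (β+1)R_E) = (6.8 − 0.7)/(470 + 101×0.82) = 0.011 mA.
I_C = β·I_B = 100×0.011 = 1.1 mA.
V_CE = V_CC − I_C·R_C − I_E·R_E = 9.8 − 1.1×0.47 − 1.11×0.82 = 8.37 V > V_CE(sat), so the active-region assumption holds.

active; I_C ≈ 1.1 mA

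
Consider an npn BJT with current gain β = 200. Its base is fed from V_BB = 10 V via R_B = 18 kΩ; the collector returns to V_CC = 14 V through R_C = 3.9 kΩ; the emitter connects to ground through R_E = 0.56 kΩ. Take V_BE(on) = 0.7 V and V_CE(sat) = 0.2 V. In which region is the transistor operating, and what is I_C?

saturation; I_C ≈ 3 mA

Assume active: I_B = (10 − 0.7)/(18 + 201×0.56) = 0.0712 mA, I_C = β·I_B = 14.2 mA.
Then V_CE = 14 − 14.2×3.9 − 14.3×0.56 = -49.6 V < 0.2 V — the active assumption fails.
Re-solve with V_CE = 0.2 V. KCL at the emitter: V_E/R_E = (V_BB−0.7−V_E)/R_B + (V_CC−0.2−V_E)/R_C, giving V_E = 1.93 V.
I_C = (V_CC − 0.2 − V_E)/R_C = (13.8 − 1.93)/3.9 = 3.04 mA.
Check: I_B = (9.3 − 1.93)/18 = 0.409 mA, and β·I_B = 81.9 mA > I_C, confirming saturation.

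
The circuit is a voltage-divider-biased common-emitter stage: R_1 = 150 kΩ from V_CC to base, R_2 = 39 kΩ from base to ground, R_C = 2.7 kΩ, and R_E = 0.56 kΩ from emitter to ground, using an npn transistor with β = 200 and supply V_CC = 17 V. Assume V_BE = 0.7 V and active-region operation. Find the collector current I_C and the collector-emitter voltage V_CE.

Thevenize the base divider: V_Th = V_CC·R_2/(R_1+R_2) = 17×39/189 = 3.51 V, R_Th = R_1‖R_2 = 31 kΩ.
Base-emitter loop: V_Th = I_B·R_Th + V_BE + (β+1)I_B·R_E, so I_B = (3.51 − 0.7) / (31 + 201×0.56) = 0.0196 mA.
I_C = β·I_B = 200×0.0196 = 3.91 mA, and I_E = (β+1)I_B = 3.93 mA.
V_CE = V_CC − I_C·R_C − I_E·R_E = 17 − 3.91×2.7 − 3.93×0.56 = 4.23 V.
V_CE = 4.23 V > 0.2 V confirms active-region operation.

I_C ≈ 3.9 mA, V_CE ≈ 4.2 V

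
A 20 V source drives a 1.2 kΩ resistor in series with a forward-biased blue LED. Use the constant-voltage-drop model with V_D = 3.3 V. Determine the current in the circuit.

I ≈ 14 mA

KVL around the loop: 20 = V_D + I·R = 3.3 + I × 1.2 kΩ.
So I = (20 − 3.3) / 1.2 kΩ = 16.7 / 1.2 = 13.9 mA.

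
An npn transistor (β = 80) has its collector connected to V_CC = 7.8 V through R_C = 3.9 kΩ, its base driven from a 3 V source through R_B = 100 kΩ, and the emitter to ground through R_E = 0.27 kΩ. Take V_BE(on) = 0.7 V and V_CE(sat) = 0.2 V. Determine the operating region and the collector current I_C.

active; I_C ≈ 1.5 mA

Assume active. Base-emitter loop: I_B = (V_BB − V_BE)/(R_B + (β+1)R_E) = (3 − 0.7)/(100 + 81×0.27) = 0.0189 mA.
I_C = β·I_B = 80×0.0189 = 1.51 mA.
V_CE = V_CC − I_C·R_C − I_E·R_E = 7.8 − 1.51×3.9 − 1.53×0.27 = 1.5 V > V_CE(sat), so the active-region assumption holds.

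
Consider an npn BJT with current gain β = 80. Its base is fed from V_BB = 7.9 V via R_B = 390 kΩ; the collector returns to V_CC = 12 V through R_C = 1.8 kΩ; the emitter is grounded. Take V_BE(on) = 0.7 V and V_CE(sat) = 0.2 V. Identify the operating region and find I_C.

Assume active. Base-emitter loop: I_B = (V_BB − V_BE)/R_B = (7.9 − 0.7)/390 = 0.0185 mA.
I_C = β·I_B = 80×0.0185 = 1.48 mA.
V_CE = V_CC − I_C·R_C = 12 − 1.48×1.8 = 9.34 V > V_CE(sat), so the active-region assumption holds.

active; I_C ≈ 1.5 mA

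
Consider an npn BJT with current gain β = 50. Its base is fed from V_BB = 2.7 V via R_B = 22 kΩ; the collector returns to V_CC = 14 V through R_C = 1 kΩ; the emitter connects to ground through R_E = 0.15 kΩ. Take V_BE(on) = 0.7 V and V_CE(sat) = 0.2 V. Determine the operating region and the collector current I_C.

active; I_C ≈ 3.4 mA

Assume active. Base-emitter loop: I_B = (V_BB − V_BE)/(R_B + (β+1)R_E) = (2.7 − 0.7)/(22 + 51×0.15) = 0.0675 mA.
I_C = β·I_B = 50×0.0675 = 3.37 mA.
V_CE = V_CC − I_C·R_C − I_E·R_E = 14 − 3.37×1 − 3.44×0.15 = 10.1 V > V_CE(sat), so the active-region assumption holds.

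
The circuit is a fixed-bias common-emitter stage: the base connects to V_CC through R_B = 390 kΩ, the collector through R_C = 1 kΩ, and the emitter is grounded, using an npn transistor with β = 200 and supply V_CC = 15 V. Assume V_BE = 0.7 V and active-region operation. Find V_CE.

V_CE ≈ 7.7 V

Base loop: V_CC = I_B·R_B + V_BE, so I_B = (15 − 0.7)/390 kΩ = 0.0367 mA.
In the active region I_C = β·I_B = 200 × 0.0367 = 7.33 mA.
Collector loop: V_CE = V_CC − I_C·R_C = 15 − 7.33×1 = 7.67 V.
Since V_CE = 7.67 V > V_CE(sat) ≈ 0.2 V, the transistor is in the active region as assumed.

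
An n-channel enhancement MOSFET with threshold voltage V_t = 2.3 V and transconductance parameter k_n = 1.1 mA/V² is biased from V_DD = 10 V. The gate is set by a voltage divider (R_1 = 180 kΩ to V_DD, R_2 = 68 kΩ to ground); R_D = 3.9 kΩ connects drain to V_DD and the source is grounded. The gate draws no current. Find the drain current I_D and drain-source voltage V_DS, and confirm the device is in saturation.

V_G = V_DD·R_2/(R_1+R_2) = 10×68/248 = 2.74 V. With the source grounded, V_GS = V_G = 2.74 V.
Assume saturation: I_D = (k_n/2)(V_GS − V_t)² = (1.1/2)×(2.74 − 2.3)² = 0.55×0.442² = 0.107 mA.
V_DS = V_DD − I_D·R_D = 10 − 0.107×3.9 = 9.58 V.
Saturation requires V_DS ≥ V_GS − V_t = 0.442 V; 9.58 ≥ 0.442 ✓.

I_D ≈ 0.11 mA, V_DS ≈ 9.6 V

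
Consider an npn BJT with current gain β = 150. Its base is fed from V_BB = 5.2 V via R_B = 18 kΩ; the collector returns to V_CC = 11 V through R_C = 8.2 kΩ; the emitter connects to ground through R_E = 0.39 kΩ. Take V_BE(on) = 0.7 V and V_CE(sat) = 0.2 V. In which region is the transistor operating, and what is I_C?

Assume active: I_B = (5.2 − 0.7)/(18 + 151×0.39) = 0.0585 mA, I_C = β·I_B = 8.78 mA.
Then V_CE = 11 − 8.78×8.2 − 8.84×0.39 = -64.4 V < 0.2 V — the active assumption fails.
Re-solve with V_CE = 0.2 V. KCL at the emitter: V_E/R_E = (V_BB−0.7−V_E)/R_B + (V_CC−0.2−V_E)/R_C, giving V_E = 0.572 V.
I_C = (V_CC − 0.2 − V_E)/R_C = (10.8 − 0.572)/8.2 = 1.25 mA.
Check: I_B = (4.5 − 0.572)/18 = 0.218 mA, and β·I_B = 32.7 mA > I_C, confirming saturation.

saturation; I_C ≈ 1.2 mA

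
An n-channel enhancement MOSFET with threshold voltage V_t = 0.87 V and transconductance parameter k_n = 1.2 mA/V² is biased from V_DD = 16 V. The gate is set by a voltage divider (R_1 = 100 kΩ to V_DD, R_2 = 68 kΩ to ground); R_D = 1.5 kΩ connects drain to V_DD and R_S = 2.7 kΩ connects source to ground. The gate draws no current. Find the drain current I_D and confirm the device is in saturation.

V_G = V_DD·R_2/(R_1+R_2) = 16×68/168 = 6.48 V.
Assume saturation: I_D = (k_n/2)(V_GS − V_t)² with V_GS = V_G − I_D·R_S = 6.48 − 2.7·I_D.
Substituting gives 4.37·I_D² − 19.2·I_D + 18.9 = 0, with roots I_D = 1.49 or 2.89 mA.
The root I_D = 2.89 mA gives V_GS = -1.32 V ≤ V_t, so take I_D = 1.49 mA.
Then V_GS = 2.45 V and V_DS = V_DD − I_D(R_D+R_S) = 16 − 1.49×4.2 = 9.73 V.
Saturation requires V_DS ≥ V_GS − V_t = 1.58 V; 9.73 ≥ 1.58 ✓.

I_D ≈ 1.5 mA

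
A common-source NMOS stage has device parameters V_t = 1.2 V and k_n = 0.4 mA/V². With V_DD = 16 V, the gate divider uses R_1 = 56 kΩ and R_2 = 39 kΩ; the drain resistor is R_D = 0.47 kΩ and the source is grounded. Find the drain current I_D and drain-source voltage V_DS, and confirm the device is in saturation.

I_D ≈ 5.8 mA, V_DS ≈ 13 V

V_G = V_DD·R_2/(R_1+R_2) = 16×39/95 = 6.57 V. With the source grounded, V_GS = V_G = 6.57 V.
Assume saturation: I_D = (k_n/2)(V_GS − V_t)² = (0.4/2)×(6.57 − 1.2)² = 0.2×5.37² = 5.76 mA.
V_DS = V_DD − I_D·R_D = 16 − 5.76×0.47 = 13.3 V.
Saturation requires V_DS ≥ V_GS − V_t = 5.37 V; 13.3 ≥ 5.37 ✓.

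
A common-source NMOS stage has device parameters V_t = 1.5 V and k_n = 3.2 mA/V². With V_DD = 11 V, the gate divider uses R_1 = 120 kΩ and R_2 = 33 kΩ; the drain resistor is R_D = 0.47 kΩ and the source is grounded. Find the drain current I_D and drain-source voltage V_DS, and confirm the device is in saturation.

V_G = V_DD·R_2/(R_1+R_2) = 11×33/153 = 2.37 V. With the source grounded, V_GS = V_G = 2.37 V.
Assume saturation: I_D = (k_n/2)(V_GS − V_t)² = (3.2/2)×(2.37 − 1.5)² = 1.6×0.873² = 1.22 mA.
V_DS = V_DD − I_D·R_D = 11 − 1.22×0.47 = 10.4 V.
Saturation requires V_DS ≥ V_GS − V_t = 0.873 V; 10.4 ≥ 0.873 ✓.

I_D ≈ 1.2 mA, V_DS ≈ 10 V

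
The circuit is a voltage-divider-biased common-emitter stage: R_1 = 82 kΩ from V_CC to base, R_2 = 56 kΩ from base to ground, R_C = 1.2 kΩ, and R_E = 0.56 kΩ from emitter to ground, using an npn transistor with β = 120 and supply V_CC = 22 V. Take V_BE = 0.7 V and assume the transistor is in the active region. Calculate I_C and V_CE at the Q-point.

I_C ≈ 9.8 mA, V_CE ≈ 4.8 V

Thevenize the base divider: V_Th = V_CC·R_2/(R_1+R_2) = 22×56/138 = 8.93 V, R_Th = R_1‖R_2 = 33.3 kΩ.
Base-emitter loop: V_Th = I_B·R_Th + V_BE + (β+1)I_B·R_E, so I_B = (8.93 − 0.7) / (33.3 + 121×0.56) = 0.0814 mA.
I_C = β·I_B = 120×0.0814 = 9.77 mA, and I_E = (β+1)I_B = 9.85 mA.
V_CE = V_CC − I_C·R_C − I_E·R_E = 22 − 9.77×1.2 − 9.85×0.56 = 4.76 V.
V_CE = 4.76 V > 0.2 V confirms active-region operation.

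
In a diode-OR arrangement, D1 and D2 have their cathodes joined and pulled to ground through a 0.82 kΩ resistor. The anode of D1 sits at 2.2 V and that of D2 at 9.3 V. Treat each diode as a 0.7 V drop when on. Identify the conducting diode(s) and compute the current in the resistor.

Only D2 conducts; I_R ≈ 10 mA

Assume both conduct. Then node N would need to be at both 2.2−0.7 = 1.5 V and 9.3−0.7 = 8.6 V, which is impossible.
Assume only D2 conducts: V_N = 9.3 − 0.7 = 8.6 V, so I_R = 8.6/0.82 = 10.5 mA.
Check D1: its anode-to-cathode voltage is 2.2 − 8.6 = -6.4 V < 0.7 V, so it is off. The assumption is consistent.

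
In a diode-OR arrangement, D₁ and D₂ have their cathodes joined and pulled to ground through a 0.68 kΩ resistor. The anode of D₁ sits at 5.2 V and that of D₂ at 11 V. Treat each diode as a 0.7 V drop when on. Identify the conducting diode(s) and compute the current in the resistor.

Only D₂ conducts; I_R ≈ 15 mA

Assume both conduct. Then node N would need to be at both 5.2−0.7 = 4.5 V and 11−0.7 = 10.3 V, which is impossible.
Assume only D₂ conducts: V_N = 11 − 0.7 = 10.3 V, so I_R = 10.3/0.68 = 15.1 mA.
Check D₁: its anode-to-cathode voltage is 5.2 − 10.3 = -5.1 V < 0.7 V, so it is off. The assumption is consistent.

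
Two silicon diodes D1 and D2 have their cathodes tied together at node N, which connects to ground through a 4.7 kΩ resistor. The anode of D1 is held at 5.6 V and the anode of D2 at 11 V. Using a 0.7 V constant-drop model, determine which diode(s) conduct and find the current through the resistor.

Assume both conduct. Then node N would need to be at both 5.6−0.7 = 4.9 V and 11−0.7 = 10.3 V, which is impossible.
Assume only D2 conducts: V_N = 11 − 0.7 = 10.3 V, so I_R = 10.3/4.7 = 2.19 mA.
Check D1: its anode-to-cathode voltage is 5.6 − 10.3 = -4.7 V < 0.7 V, so it is off. The assumption is consistent.

Only D2 conducts; I_R ≈ 2.2 mA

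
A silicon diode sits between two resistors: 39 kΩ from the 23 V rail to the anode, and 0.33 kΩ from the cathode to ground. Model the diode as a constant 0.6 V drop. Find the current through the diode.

I ≈ 0.57 mA

The two resistors are in series with the diode, so KVL gives 23 = I·39 + 0.6 + I·0.33.
I = (23 − 0.6) / (39 + 0.33) kΩ = 22.4 / 39.3 = 0.57 mA.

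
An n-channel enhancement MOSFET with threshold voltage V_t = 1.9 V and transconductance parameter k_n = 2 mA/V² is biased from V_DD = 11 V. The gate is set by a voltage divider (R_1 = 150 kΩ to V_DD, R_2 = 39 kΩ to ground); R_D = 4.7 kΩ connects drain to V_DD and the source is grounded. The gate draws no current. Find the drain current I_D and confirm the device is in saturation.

V_G = V_DD·R_2/(R_1+R_2) = 11×39/189 = 2.27 V. With the source grounded, V_GS = V_G = 2.27 V.
Assume saturation: I_D = (k_n/2)(V_GS − V_t)² = (2/2)×(2.27 − 1.9)² = 1×0.37² = 0.137 mA.
V_DS = V_DD − I_D·R_D = 11 − 0.137×4.7 = 10.4 V.
Saturation requires V_DS ≥ V_GS − V_t = 0.37 V; 10.4 ≥ 0.37 ✓.

I_D ≈ 0.14 mA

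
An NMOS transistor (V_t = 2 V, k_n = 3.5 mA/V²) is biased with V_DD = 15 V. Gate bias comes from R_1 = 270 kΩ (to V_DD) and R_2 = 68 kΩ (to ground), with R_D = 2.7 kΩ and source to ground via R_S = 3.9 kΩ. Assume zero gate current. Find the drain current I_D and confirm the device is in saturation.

V_G = V_DD·R_2/(R_1+R_2) = 15×68/338 = 3.02 V.
Assume saturation: I_D = (k_n/2)(V_GS − V_t)² with V_GS = V_G − I_D·R_S = 3.02 − 3.9·I_D.
Substituting gives 26.6·I_D² − 14.9·I_D + 1.81 = 0, with roots I_D = 0.179 or 0.381 mA.
The root I_D = 0.381 mA gives V_GS = 1.53 V ≤ V_t, so take I_D = 0.179 mA.
Then V_GS = 2.32 V and V_DS = V_DD − I_D(R_D+R_S) = 15 − 0.179×6.6 = 13.8 V.
Saturation requires V_DS ≥ V_GS − V_t = 0.32 V; 13.8 ≥ 0.32 ✓.

I_D ≈ 0.18 mA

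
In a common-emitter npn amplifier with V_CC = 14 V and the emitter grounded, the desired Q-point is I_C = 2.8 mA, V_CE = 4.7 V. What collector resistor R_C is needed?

R_C ≈ 3.3 kΩ

Collector loop: V_CC = I_C·R_C + V_CE.
R_C = (V_CC − V_CE)/I_C = (14 − 4.7)/2.8 = 3.32 kΩ.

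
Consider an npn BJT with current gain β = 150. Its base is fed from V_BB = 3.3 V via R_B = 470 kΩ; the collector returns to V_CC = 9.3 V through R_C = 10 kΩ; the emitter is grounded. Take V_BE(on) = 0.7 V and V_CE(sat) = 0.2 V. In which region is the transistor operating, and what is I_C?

Assume active. Base-emitter loop: I_B = (V_BB − V_BE)/R_B = (3.3 − 0.7)/470 = 0.00553 mA.
I_C = β·I_B = 150×0.00553 = 0.83 mA.
V_CE = V_CC − I_C·R_C = 9.3 − 0.83×10 = 1 V > V_CE(sat), so the active-region assumption holds.

active; I_C ≈ 0.83 mA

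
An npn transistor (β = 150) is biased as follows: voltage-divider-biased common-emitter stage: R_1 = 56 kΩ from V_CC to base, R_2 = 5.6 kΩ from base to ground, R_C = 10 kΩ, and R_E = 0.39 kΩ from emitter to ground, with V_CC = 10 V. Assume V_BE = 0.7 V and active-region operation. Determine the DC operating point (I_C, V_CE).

Thevenize the base divider: V_Th = V_CC·R_2/(R_1+R_2) = 10×5.6/61.6 = 0.909 V, R_Th = R_1‖R_2 = 5.09 kΩ.
Base-emitter loop: V_Th = I_B·R_Th + V_BE + (β+1)I_B·R_E, so I_B = (0.909 − 0.7) / (5.09 + 151×0.39) = 0.00327 mA.
I_C = β·I_B = 150×0.00327 = 0.49 mA, and I_E = (β+1)I_B = 0.493 mA.
V_CE = V_CC − I_C·R_C − I_E·R_E = 10 − 0.49×10 − 0.493×0.39 = 4.91 V.
V_CE = 4.91 V > 0.2 V confirms active-region operation.

I_C ≈ 0.49 mA, V_CE ≈ 4.9 V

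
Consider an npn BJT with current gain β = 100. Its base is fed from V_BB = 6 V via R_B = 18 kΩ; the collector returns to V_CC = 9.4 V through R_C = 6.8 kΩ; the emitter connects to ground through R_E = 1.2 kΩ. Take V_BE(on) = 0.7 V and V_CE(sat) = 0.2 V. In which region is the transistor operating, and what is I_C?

Assume active: I_B = (6 − 0.7)/(18 + 101×1.2) = 0.0381 mA, I_C = β·I_B = 3.81 mA.
Then V_CE = 9.4 − 3.81×6.8 − 3.85×1.2 = -21.1 V < 0.2 V — the active assumption fails.
Re-solve with V_CE = 0.2 V. KCL at the emitter: V_E/R_E = (V_BB−0.7−V_E)/R_B + (V_CC−0.2−V_E)/R_C, giving V_E = 1.59 V.
I_C = (V_CC − 0.2 − V_E)/R_C = (9.2 − 1.59)/6.8 = 1.12 mA.
Check: I_B = (5.3 − 1.59)/18 = 0.206 mA, and β·I_B = 20.6 mA > I_C, confirming saturation.

saturation; I_C ≈ 1.1 mA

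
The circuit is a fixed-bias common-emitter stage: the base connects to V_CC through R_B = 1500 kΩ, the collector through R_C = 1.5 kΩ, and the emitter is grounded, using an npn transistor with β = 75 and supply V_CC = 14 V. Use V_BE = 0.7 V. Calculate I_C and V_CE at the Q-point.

I_C ≈ 0.67 mA, V_CE ≈ 13 V

Base loop: V_CC = I_B·R_B + V_BE, so I_B = (14 − 0.7)/1500 kΩ = 0.00887 mA.
In the active region I_C = β·I_B = 75 × 0.00887 = 0.665 mA.
Collector loop: V_CE = V_CC − I_C·R_C = 14 − 0.665×1.5 = 13 V.
Since V_CE = 13 V > V_CE(sat) ≈ 0.2 V, the transistor is in the active region as assumed.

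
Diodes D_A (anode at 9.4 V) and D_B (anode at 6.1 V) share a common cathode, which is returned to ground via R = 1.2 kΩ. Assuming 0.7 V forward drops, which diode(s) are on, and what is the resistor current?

Assume both conduct. Then node N would need to be at both 9.4−0.7 = 8.7 V and 6.1−0.7 = 5.4 V, which is impossible.
Assume only D_A conducts: V_N = 9.4 − 0.7 = 8.7 V, so I_R = 8.7/1.2 = 7.25 mA.
Check D_B: its anode-to-cathode voltage is 6.1 − 8.7 = -2.6 V < 0.7 V, so it is off. The assumption is consistent.

Only D_A conducts; I_R ≈ 7.3 mA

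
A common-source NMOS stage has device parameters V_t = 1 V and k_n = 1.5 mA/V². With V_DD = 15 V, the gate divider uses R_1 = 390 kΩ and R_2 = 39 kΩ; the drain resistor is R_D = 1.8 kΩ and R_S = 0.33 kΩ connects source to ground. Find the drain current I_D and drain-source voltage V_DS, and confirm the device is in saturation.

I_D ≈ 0.085 mA, V_DS ≈ 15 V

V_G = V_DD·R_2/(R_1+R_2) = 15×39/429 = 1.36 V.
Assume saturation: I_D = (k_n/2)(V_GS − V_t)² with V_GS = V_G − I_D·R_S = 1.36 − 0.33·I_D.
Substituting gives 0.0817·I_D² − 1.18·I_D + 0.0992 = 0, with roots I_D = 0.0845 or 14.4 mA.
The root I_D = 14.4 mA gives V_GS = -3.38 V ≤ V_t, so take I_D = 0.0845 mA.
Then V_GS = 1.34 V and V_DS = V_DD − I_D(R_D+R_S) = 15 − 0.0845×2.13 = 14.8 V.
Saturation requires V_DS ≥ V_GS − V_t = 0.336 V; 14.8 ≥ 0.336 ✓.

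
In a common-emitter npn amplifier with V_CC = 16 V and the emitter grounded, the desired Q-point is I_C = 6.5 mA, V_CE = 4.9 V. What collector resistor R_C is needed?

Collector loop: V_CC = I_C·R_C + V_CE.
R_C = (V_CC − V_CE)/I_C = (16 − 4.9)/6.5 = 1.71 kΩ.

R_C ≈ 1.7 kΩ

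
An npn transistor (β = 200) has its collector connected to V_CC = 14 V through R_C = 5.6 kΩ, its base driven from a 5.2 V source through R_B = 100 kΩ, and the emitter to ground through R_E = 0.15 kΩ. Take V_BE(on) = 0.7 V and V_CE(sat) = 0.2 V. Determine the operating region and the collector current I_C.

saturation; I_C ≈ 2.4 mA

Assume active: I_B = (5.2 − 0.7)/(100 + 201×0.15) = 0.0346 mA, I_C = β·I_B = 6.92 mA.
Then V_CE = 14 − 6.92×5.6 − 6.95×0.15 = -25.8 V < 0.2 V — the active assumption fails.
Re-solve with V_CE = 0.2 V. KCL at the emitter: V_E/R_E = (V_BB−0.7−V_E)/R_B + (V_CC−0.2−V_E)/R_C, giving V_E = 0.366 V.
I_C = (V_CC − 0.2 − V_E)/R_C = (13.8 − 0.366)/5.6 = 2.4 mA.
Check: I_B = (4.5 − 0.366)/100 = 0.0413 mA, and β·I_B = 8.27 mA > I_C, confirming saturation.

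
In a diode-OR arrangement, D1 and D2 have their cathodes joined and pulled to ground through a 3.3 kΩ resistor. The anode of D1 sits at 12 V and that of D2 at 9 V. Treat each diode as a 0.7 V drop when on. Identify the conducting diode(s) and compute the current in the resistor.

Only D1 conducts; I_R ≈ 3.4 mA

Assume both conduct. Then node N would need to be at both 12−0.7 = 11.3 V and 9−0.7 = 8.3 V, which is impossible.
Assume only D1 conducts: V_N = 12 − 0.7 = 11.3 V, so I_R = 11.3/3.3 = 3.42 mA.
Check D2: its anode-to-cathode voltage is 9 − 11.3 = -2.3 V < 0.7 V, so it is off. The assumption is consistent.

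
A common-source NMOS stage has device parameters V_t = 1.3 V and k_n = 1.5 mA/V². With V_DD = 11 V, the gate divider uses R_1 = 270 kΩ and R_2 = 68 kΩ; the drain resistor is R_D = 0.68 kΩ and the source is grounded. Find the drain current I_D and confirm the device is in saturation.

I_D ≈ 0.63 mA

V_G = V_DD·R_2/(R_1+R_2) = 11×68/338 = 2.21 V. With the source grounded, V_GS = V_G = 2.21 V.
Assume saturation: I_D = (k_n/2)(V_GS − V_t)² = (1.5/2)×(2.21 − 1.3)² = 0.75×0.913² = 0.625 mA.
V_DS = V_DD − I_D·R_D = 11 − 0.625×0.68 = 10.6 V.
Saturation requires V_DS ≥ V_GS − V_t = 0.913 V; 10.6 ≥ 0.913 ✓.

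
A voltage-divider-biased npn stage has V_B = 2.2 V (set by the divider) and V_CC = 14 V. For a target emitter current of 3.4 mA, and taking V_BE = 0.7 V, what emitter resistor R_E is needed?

R_E ≈ 0.44 kΩ

V_E = V_B − V_BE = 2.2 − 0.7 = 1.5 V.
R_E = V_E / I_E = 1.5 / 3.4 = 0.441 kΩ.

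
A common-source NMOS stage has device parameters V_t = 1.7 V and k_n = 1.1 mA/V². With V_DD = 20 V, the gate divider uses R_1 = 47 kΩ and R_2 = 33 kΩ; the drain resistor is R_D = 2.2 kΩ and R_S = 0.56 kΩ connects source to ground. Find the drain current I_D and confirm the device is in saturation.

V_G = V_DD·R_2/(R_1+R_2) = 20×33/80 = 8.25 V.
Assume saturation: I_D = (k_n/2)(V_GS − V_t)² with V_GS = V_G − I_D·R_S = 8.25 − 0.56·I_D.
Substituting gives 0.172·I_D² − 5.03·I_D + 23.6 = 0, with roots I_D = 5.87 or 23.3 mA.
The root I_D = 23.3 mA gives V_GS = -4.81 V ≤ V_t, so take I_D = 5.87 mA.
Then V_GS = 4.97 V and V_DS = V_DD − I_D(R_D+R_S) = 20 − 5.87×2.76 = 3.81 V.
Saturation requires V_DS ≥ V_GS − V_t = 3.27 V; 3.81 ≥ 3.27 ✓.

I_D ≈ 5.9 mA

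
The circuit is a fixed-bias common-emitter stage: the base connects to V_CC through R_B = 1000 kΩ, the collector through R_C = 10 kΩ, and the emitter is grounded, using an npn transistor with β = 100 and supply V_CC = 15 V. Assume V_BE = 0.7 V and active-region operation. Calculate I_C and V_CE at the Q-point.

I_C ≈ 1.4 mA, V_CE ≈ 0.7 V

Base loop: V_CC = I_B·R_B + V_BE, so I_B = (15 − 0.7)/1000 kΩ = 0.0143 mA.
In the active region I_C = β·I_B = 100 × 0.0143 = 1.43 mA.
Collector loop: V_CE = V_CC − I_C·R_C = 15 − 1.43×10 = 0.7 V.
Since V_CE = 0.7 V > V_CE(sat) ≈ 0.2 V, the transistor is in the active region as assumed.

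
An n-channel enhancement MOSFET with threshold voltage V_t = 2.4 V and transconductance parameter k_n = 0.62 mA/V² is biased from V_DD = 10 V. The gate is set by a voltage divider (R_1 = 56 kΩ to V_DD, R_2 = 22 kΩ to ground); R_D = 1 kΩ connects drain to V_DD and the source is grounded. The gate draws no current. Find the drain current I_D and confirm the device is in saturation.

I_D ≈ 0.055 mA

V_G = V_DD·R_2/(R_1+R_2) = 10×22/78 = 2.82 V. With the source grounded, V_GS = V_G = 2.82 V.
Assume saturation: I_D = (k_n/2)(V_GS − V_t)² = (0.62/2)×(2.82 − 2.4)² = 0.31×0.421² = 0.0548 mA.
V_DS = V_DD − I_D·R_D = 10 − 0.0548×1 = 9.95 V.
Saturation requires V_DS ≥ V_GS − V_t = 0.421 V; 9.95 ≥ 0.421 ✓.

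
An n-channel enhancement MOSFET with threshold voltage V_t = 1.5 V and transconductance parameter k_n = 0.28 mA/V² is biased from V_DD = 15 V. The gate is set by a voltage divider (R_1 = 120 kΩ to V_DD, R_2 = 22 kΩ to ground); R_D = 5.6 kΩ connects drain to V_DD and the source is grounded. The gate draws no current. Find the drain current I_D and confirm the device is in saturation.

V_G = V_DD·R_2/(R_1+R_2) = 15×22/142 = 2.32 V. With the source grounded, V_GS = V_G = 2.32 V.
Assume saturation: I_D = (k_n/2)(V_GS − V_t)² = (0.28/2)×(2.32 − 1.5)² = 0.14×0.824² = 0.095 mA.
V_DS = V_DD − I_D·R_D = 15 − 0.095×5.6 = 14.5 V.
Saturation requires V_DS ≥ V_GS − V_t = 0.824 V; 14.5 ≥ 0.824 ✓.

I_D ≈ 0.095 mA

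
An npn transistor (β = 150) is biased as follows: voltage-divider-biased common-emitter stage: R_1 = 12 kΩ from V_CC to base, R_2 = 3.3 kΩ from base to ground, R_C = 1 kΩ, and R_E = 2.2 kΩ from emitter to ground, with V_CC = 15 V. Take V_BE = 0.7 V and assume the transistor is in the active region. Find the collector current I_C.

I_C ≈ 1.1 mA

Thevenize the base divider: V_Th = V_CC·R_2/(R_1+R_2) = 15×3.3/15.3 = 3.24 V, R_Th = R_1‖R_2 = 2.59 kΩ.
Base-emitter loop: V_Th = I_B·R_Th + V_BE + (β+1)I_B·R_E, so I_B = (3.24 − 0.7) / (2.59 + 151×2.2) = 0.00757 mA.
I_C = β·I_B = 150×0.00757 = 1.14 mA, and I_E = (β+1)I_B = 1.14 mA.
V_CE = V_CC − I_C·R_C − I_E·R_E = 15 − 1.14×1 − 1.14×2.2 = 11.3 V.
V_CE = 11.3 V > 0.2 V confirms active-region operation.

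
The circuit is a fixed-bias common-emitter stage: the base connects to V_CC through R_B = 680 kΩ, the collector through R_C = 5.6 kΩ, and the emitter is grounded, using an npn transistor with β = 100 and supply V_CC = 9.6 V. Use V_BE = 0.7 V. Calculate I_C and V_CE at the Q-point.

Base loop: V_CC = I_B·R_B + V_BE, so I_B = (9.6 − 0.7)/680 kΩ = 0.0131 mA.
In the active region I_C = β·I_B = 100 × 0.0131 = 1.31 mA.
Collector loop: V_CE = V_CC − I_C·R_C = 9.6 − 1.31×5.6 = 2.27 V.
Since V_CE = 2.27 V > V_CE(sat) ≈ 0.2 V, the transistor is in the active region as assumed.

I_C ≈ 1.3 mA, V_CE ≈ 2.3 V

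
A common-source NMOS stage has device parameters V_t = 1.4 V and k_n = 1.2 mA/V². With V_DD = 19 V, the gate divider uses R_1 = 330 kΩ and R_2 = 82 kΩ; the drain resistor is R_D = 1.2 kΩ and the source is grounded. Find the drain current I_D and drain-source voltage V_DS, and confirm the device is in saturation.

V_G = V_DD·R_2/(R_1+R_2) = 19×82/412 = 3.78 V. With the source grounded, V_GS = V_G = 3.78 V.
Assume saturation: I_D = (k_n/2)(V_GS − V_t)² = (1.2/2)×(3.78 − 1.4)² = 0.6×2.38² = 3.4 mA.
V_DS = V_DD − I_D·R_D = 19 − 3.4×1.2 = 14.9 V.
Saturation requires V_DS ≥ V_GS − V_t = 2.38 V; 14.9 ≥ 2.38 ✓.

I_D ≈ 3.4 mA, V_DS ≈ 15 V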